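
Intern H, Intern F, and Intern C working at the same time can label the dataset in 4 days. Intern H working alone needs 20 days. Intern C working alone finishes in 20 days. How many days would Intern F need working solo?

20/3 days

Combined rate is 1/4 per day.
Known contribution: 1/20 + 1/20 = (1 + 1)/20 = 2/20 = 1/10 per day.
So Intern F's rate is 1/4 − 1/10 = 3/20, meaning 20/3 days alone.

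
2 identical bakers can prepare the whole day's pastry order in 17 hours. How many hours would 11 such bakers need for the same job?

34/11 hours

Total work is 2·17 = 34 baker-hours.
With 11 bakers: 34/11 hours.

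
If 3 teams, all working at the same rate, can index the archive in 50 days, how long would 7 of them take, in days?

Total work is 3·50 = 150 team-days.
With 7 teams: 150/7 days.

150/7 days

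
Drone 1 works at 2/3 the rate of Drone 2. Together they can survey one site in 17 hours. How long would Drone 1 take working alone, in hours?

85/2 hours

Let Drone 2's rate be r; then Drone 1's rate is (2/3)r, so together (2/3 + 1)r = (5/3)r = 1/17.
Thus r = 3/85 per hour.
Drone 2 alone: 85/3 hours; Drone 1 alone: 85/2 hours.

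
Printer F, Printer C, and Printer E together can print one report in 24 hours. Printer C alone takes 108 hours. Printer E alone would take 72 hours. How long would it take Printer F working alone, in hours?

Combined rate is 1/24 per hour.
Known contribution: 1/108 + 1/72 = (2 + 3)/216 = 5/216 per hour.
So Printer F's rate is 1/24 − 5/216 = 1/54, meaning 54 hours alone.

54 hours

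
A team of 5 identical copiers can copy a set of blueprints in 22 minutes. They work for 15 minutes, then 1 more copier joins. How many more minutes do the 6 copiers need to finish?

35/6 minutes

One copier does 1/110 of the job per minute.
After 15 minutes with 5 copiers, 15/22 is done (7/22 left).
With 6 copiers the rate is 6/110 = 3/55, so the rest takes 7/22 ÷ 3/55 = 35/6 minutes.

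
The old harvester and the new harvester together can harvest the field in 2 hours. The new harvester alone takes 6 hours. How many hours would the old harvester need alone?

Combined rate is 1/2 per hour.
Known contribution: 1/6 per hour.
So the old harvester's rate is 1/2 − 1/6 = 1/3, meaning 3 hours alone.

3 hours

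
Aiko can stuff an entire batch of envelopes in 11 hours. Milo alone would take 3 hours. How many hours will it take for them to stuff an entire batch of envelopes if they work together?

33/14 hours

With two workers the combined time is the product over the sum: 11·3/(11+3) = 33/14 hours.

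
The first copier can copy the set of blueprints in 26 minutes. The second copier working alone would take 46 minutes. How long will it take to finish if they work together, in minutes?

Combined rate: 1/26 + 1/46 = (23 + 13)/598 = 36/598 = 18/299 per minute.
Time = 1 ÷ (18/299) = 299/18 minutes.

299/18 minutes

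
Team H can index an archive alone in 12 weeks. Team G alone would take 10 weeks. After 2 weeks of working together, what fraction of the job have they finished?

Combined rate: 1/12 + 1/10 = (5 + 6)/60 = 11/60 per week.
In 2 weeks they complete 2·11/60 = 11/30 of the job.

11/30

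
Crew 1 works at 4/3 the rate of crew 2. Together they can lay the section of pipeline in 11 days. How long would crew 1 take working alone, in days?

Let crew 2's rate be r; then crew 1's rate is (4/3)r, so together (4/3 + 1)r = (7/3)r = 1/11.
Thus r = 3/77 per day.
Crew 2 alone: 77/3 days; crew 1 alone: 77/4 days.

77/4 days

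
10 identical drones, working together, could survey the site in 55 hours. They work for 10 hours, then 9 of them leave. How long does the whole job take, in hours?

460 hours

One drone does 1/550 of the job per hour.
After 10 hours with 10 drones, 2/11 is done (9/11 left).
With 1 drone the rate is 1/550, so the rest takes 9/11 ÷ 1/550 = 450 hours.
Total = 10 + 450 = 460 hours.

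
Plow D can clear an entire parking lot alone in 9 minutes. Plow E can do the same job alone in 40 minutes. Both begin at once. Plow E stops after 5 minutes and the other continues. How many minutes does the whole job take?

63/8 minutes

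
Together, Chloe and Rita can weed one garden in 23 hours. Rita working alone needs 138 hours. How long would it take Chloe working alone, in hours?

Combined rate is 1/23 per hour.
Known contribution: 1/138 per hour.
So Chloe's rate is 1/23 − 1/138 = 5/138, meaning 138/5 hours alone.

138/5 hours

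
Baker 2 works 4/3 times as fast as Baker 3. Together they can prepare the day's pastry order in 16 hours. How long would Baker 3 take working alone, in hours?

Let Baker 3's rate be r; then Baker 2's rate is (4/3)r, so together (4/3 + 1)r = (7/3)r = 1/16.
Thus r = 3/112 per hour.
Baker 3 alone: 112/3 hours; Baker 2 alone: 28 hours.

112/3 hours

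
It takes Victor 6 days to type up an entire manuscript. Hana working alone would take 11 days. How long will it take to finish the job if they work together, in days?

Combined rate: 1/6 + 1/11 = (11 + 6)/66 = 17/66 per day.
Time = 1 ÷ (17/66) = 66/17 days.

66/17 days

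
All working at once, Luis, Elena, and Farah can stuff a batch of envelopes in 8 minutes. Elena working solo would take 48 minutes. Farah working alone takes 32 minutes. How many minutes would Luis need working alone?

96/7 minutes

Combined rate is 1/8 per minute.
Known contribution: 1/48 + 1/32 = (2 + 3)/96 = 5/96 per minute.
So Luis's rate is 1/8 − 5/96 = 7/96, meaning 96/7 minutes alone.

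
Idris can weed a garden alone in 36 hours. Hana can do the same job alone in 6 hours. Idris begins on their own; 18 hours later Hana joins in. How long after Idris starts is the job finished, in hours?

In the first 18 hours Idris alone does 18/36 = 1/2 of the job, leaving 1/2.
Once everyone is working, combined rate: 1/36 + 1/6 = (1 + 6)/36 = 7/36 per hour.
Remaining 1/2 at 7/36 per hour takes 18/7 hours.
Total from the start = 18 + 18/7 = 144/7 hours.

144/7 hours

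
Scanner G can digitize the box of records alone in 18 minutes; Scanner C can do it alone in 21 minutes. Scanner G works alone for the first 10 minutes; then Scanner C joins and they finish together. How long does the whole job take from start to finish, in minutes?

186/13 minutes

In 10 minutes Scanner G does 10/18 = 5/9 of the job, leaving 4/9.
Scanner G and Scanner C together work at 13/126 per minute, so finishing takes 4/9 ÷ 13/126 = 56/13 minutes.
Total time = 10 + 56/13 = 186/13 minutes.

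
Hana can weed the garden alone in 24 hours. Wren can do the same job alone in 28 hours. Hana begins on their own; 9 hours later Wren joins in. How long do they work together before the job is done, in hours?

105/13 hours

In the first 9 hours Hana alone does 9/24 = 3/8 of the job, leaving 5/8.
Once everyone is working, combined rate: 1/24 + 1/28 = (7 + 6)/168 = 13/168 per hour.
Remaining 5/8 at 13/168 per hour takes 105/13 hours.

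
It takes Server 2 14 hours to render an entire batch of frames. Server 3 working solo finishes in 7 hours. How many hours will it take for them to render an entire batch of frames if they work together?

14/3 hours

Combined rate: 1/14 + 1/7 = (1 + 2)/14 = 3/14 per hour.
Time = 1 ÷ (3/14) = 14/3 hours.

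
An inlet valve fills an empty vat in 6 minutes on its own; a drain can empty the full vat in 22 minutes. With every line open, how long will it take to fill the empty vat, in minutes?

33/4 minutes

Net rate = 1/6 − 1/22 = (11 − 3)/66 = 8/66 = 4/33 per minute.
Filling time = 1 ÷ (4/33) = 33/4 minutes.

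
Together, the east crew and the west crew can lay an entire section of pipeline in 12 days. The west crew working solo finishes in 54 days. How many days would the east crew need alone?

Combined rate is 1/12 per day.
Known contribution: 1/54 per day.
So the east crew's rate is 1/12 − 1/54 = 7/108, meaning 108/7 days alone.

108/7 days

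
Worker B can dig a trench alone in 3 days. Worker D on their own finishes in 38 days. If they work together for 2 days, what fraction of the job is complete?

41/57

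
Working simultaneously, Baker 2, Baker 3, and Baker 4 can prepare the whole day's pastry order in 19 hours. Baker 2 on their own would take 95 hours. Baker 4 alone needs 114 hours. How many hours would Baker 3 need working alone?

30 hours

Combined rate is 1/19 per hour.
Known contribution: 1/95 + 1/114 = (6 + 5)/570 = 11/570 per hour.
So Baker 3's rate is 1/19 − 11/570 = 1/30, meaning 30 hours alone.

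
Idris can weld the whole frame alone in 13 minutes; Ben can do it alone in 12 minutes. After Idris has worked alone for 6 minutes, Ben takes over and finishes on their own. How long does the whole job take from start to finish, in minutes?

162/13 minutes

In 6 minutes Idris does 6/13 of the job, leaving 7/13.
Ben works at 1/12 per minute, so finishing takes 7/13 ÷ 1/12 = 84/13 minutes.
Total time = 6 + 84/13 = 162/13 minutes.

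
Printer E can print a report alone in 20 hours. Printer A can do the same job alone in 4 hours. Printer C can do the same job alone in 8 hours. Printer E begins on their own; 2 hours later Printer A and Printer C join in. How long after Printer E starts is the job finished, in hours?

70/17 hours

In the first 2 hours Printer E alone does 2/20 = 1/10 of the job, leaving 9/10.
Once everyone is working, combined rate: 1/20 + 1/4 + 1/8 = (2 + 10 + 5)/40 = 17/40 per hour.
Remaining 9/10 at 17/40 per hour takes 36/17 hours.
Total from the start = 2 + 36/17 = 70/17 hours.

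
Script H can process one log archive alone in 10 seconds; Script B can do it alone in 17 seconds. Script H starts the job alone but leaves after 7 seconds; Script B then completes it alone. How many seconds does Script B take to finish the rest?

51/10 seconds

In 7 seconds Script H does 7/10 of the job, leaving 3/10.
Script B works at 1/17 per second, so finishing takes 3/10 ÷ 1/17 = 51/10 seconds.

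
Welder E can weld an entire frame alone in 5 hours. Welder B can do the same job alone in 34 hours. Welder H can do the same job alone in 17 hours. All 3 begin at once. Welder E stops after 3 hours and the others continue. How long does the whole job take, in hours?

In the first 3 hours the combined rate is 49/170, so 147/170 of the job is done, leaving 23/170.
After Welder E leaves the rate is 3/34 per hour; the remaining 23/170 takes 23/15 hours.
Total = 3 + 23/15 = 68/15 hours.

68/15 hours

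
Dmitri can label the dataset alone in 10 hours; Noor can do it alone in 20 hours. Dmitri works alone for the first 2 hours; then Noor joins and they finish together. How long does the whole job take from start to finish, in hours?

22/3 hours

In 2 hours Dmitri does 2/10 = 1/5 of the job, leaving 4/5.
Dmitri and Noor together work at 3/20 per hour, so finishing takes 4/5 ÷ 3/20 = 16/3 hours.
Total time = 2 + 16/3 = 22/3 hours.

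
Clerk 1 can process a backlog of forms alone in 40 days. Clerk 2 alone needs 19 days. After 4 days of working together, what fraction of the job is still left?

131/190

Combined rate: 1/40 + 1/19 = (19 + 40)/760 = 59/760 per day.
In 4 days they complete 4·59/760 = 59/190 of the job.
So 131/190 remains.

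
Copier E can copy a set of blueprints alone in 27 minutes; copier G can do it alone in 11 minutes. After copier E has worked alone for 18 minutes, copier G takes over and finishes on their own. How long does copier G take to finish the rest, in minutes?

11/3 minutes

In 18 minutes copier E does 18/27 = 2/3 of the job, leaving 1/3.
Copier G works at 1/11 per minute, so finishing takes 1/3 ÷ 1/11 = 11/3 minutes.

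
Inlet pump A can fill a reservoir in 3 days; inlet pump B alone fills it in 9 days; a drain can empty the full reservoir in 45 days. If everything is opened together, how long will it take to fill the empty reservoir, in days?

45/19 days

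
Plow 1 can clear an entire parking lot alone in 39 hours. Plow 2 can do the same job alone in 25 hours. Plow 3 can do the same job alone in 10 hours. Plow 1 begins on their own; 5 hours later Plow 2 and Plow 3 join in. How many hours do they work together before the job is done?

In the first 5 hours Plow 1 alone does 5/39 of the job, leaving 34/39.
Once everyone is working, combined rate: 1/39 + 1/25 + 1/10 = (50 + 78 + 195)/1950 = 323/1950 per hour.
Remaining 34/39 at 323/1950 per hour takes 100/19 hours.

100/19 hours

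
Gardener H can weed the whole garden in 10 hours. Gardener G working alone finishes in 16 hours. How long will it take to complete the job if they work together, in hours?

80/13 hours

Combined rate: 1/10 + 1/16 = (8 + 5)/80 = 13/80 per hour.
Time = 1 ÷ (13/80) = 80/13 hours.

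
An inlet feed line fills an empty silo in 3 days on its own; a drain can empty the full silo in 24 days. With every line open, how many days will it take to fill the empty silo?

24/7 days

Net rate = 1/3 − 1/24 = (8 − 1)/24 = 7/24 per day.
Filling time = 1 ÷ (7/24) = 24/7 days.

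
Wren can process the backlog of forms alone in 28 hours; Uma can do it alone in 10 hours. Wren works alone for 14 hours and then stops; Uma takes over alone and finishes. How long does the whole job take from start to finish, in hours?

In 14 hours Wren does 14/28 = 1/2 of the job, leaving 1/2.
Uma works at 1/10 per hour, so finishing takes 1/2 ÷ 1/10 = 5 hours.
Total time = 14 + 5 = 19 hours.

19 hours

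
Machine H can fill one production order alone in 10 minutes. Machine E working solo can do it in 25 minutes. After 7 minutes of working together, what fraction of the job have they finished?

Combined rate: 1/10 + 1/25 = (5 + 2)/50 = 7/50 per minute.
In 7 minutes they complete 7·7/50 = 49/50 of the job.

49/50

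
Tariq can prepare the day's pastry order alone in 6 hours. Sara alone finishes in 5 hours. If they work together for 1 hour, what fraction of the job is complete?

11/30

Combined rate: 1/6 + 1/5 = (5 + 6)/30 = 11/30 per hour.
In 1 hour they complete 1·11/30 = 11/30 of the job.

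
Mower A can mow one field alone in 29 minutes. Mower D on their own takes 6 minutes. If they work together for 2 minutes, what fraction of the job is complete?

35/87

Combined rate: 1/29 + 1/6 = (6 + 29)/174 = 35/174 per minute.
In 2 minutes they complete 2·35/174 = 35/87 of the job.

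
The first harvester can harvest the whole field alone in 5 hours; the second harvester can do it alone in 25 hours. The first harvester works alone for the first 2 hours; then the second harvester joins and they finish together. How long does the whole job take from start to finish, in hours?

9/2 hours

In 2 hours the first harvester does 2/5 of the job, leaving 3/5.
The first harvester and the second harvester together work at 6/25 per hour, so finishing takes 3/5 ÷ 6/25 = 5/2 hours.
Total time = 2 + 5/2 = 9/2 hours.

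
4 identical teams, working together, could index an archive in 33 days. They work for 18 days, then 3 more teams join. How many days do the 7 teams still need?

60/7 days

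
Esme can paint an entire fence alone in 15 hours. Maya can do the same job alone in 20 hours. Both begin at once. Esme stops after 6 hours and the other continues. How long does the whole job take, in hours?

In the first 6 hours the combined rate is 7/60, so 7/10 of the job is done, leaving 3/10.
After Esme leaves the rate is 1/20 per hour; the remaining 3/10 takes 6 hours.
Total = 6 + 6 = 12 hours.

12 hours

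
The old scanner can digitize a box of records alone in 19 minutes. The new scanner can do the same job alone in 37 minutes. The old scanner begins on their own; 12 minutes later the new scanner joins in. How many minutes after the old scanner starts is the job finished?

In the first 12 minutes the old scanner alone does 12/19 of the job, leaving 7/19.
Once everyone is working, combined rate: 1/19 + 1/37 = (37 + 19)/703 = 56/703 per minute.
Remaining 7/19 at 56/703 per minute takes 37/8 minutes.
Total from the start = 12 + 37/8 = 133/8 minutes.

133/8 minutes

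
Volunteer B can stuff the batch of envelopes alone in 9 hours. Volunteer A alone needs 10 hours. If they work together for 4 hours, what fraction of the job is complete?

38/45

Combined rate: 1/9 + 1/10 = (10 + 9)/90 = 19/90 per hour.
In 4 hours they complete 4·19/90 = 38/45 of the job.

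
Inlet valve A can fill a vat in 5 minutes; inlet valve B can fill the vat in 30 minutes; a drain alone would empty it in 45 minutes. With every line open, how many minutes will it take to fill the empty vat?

Net rate = 1/5 + 1/30 − 1/45 = (18 + 3 − 2)/90 = 19/90 per minute.
Filling time = 1 ÷ (19/90) = 90/19 minutes.

90/19 minutes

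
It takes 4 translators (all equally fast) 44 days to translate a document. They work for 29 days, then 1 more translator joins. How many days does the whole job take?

41 days

One translator does 1/176 of the job per day.
After 29 days with 4 translators, 29/44 is done (15/44 left).
With 5 translators the rate is 5/176, so the rest takes 15/44 ÷ 5/176 = 12 days.
Total = 29 + 12 = 41 days.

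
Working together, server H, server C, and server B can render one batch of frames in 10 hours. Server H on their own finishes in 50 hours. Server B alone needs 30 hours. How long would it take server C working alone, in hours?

Combined rate is 1/10 per hour.
Known contribution: 1/50 + 1/30 = (3 + 5)/150 = 8/150 = 4/75 per hour.
So server C's rate is 1/10 − 4/75 = 7/150, meaning 150/7 hours alone.

150/7 hours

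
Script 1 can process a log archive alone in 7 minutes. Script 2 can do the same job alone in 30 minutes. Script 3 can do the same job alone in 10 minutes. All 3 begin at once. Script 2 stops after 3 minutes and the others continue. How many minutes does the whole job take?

In the first 3 minutes the combined rate is 29/105, so 29/35 of the job is done, leaving 6/35.
After Script 2 leaves the rate is 17/70 per minute; the remaining 6/35 takes 12/17 minutes.
Total = 3 + 12/17 = 63/17 minutes.

63/17 minutes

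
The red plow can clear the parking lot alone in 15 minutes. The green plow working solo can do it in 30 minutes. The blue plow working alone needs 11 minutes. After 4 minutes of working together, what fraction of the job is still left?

13/55

Combined rate: 1/15 + 1/30 + 1/11 = (22 + 11 + 30)/330 = 63/330 = 21/110 per minute.
In 4 minutes they complete 4·21/110 = 42/55 of the job.
So 13/55 remains.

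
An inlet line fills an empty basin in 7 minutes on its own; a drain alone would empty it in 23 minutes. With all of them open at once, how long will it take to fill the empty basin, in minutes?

161/16 minutes

Net rate = 1/7 − 1/23 = (23 − 7)/161 = 16/161 per minute.
Filling time = 1 ÷ (16/161) = 161/16 minutes.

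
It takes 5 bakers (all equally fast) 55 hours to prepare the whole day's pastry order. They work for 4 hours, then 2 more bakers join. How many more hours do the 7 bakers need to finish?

One baker does 1/275 of the job per hour.
After 4 hours with 5 bakers, 4/55 is done (51/55 left).
With 7 bakers the rate is 7/275, so the rest takes 51/55 ÷ 7/275 = 255/7 hours.

255/7 hours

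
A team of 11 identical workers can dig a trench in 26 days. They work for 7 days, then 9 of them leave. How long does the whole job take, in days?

223/2 days

One worker does 1/286 of the job per day.
After 7 days with 11 workers, 7/26 is done (19/26 left).
With 2 workers the rate is 2/286 = 1/143, so the rest takes 19/26 ÷ 1/143 = 209/2 days.
Total = 7 + 209/2 = 223/2 days.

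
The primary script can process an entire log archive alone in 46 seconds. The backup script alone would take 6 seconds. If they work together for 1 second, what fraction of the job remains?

56/69

Combined rate: 1/46 + 1/6 = (3 + 23)/138 = 26/138 = 13/69 per second.
In 1 second they complete 1·13/69 = 13/69 of the job.
So 56/69 remains.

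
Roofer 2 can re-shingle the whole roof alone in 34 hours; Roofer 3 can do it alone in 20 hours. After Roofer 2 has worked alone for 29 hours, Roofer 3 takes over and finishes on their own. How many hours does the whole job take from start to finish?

In 29 hours Roofer 2 does 29/34 of the job, leaving 5/34.
Roofer 3 works at 1/20 per hour, so finishing takes 5/34 ÷ 1/20 = 50/17 hours.
Total time = 29 + 50/17 = 543/17 hours.

543/17 hours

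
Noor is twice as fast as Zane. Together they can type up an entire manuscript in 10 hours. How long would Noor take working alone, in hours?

15 hours

Let Zane's rate be r; then Noor's rate is 2r, so together (2 + 1)r = 3r = 1/10.
Thus r = 1/30 per hour.
Zane alone: 30 hours; Noor alone: 15 hours.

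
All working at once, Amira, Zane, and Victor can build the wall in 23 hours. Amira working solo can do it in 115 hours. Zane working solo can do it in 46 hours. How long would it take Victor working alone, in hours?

230/3 hours

Combined rate is 1/23 per hour.
Known contribution: 1/115 + 1/46 = (2 + 5)/230 = 7/230 per hour.
So Victor's rate is 1/23 − 7/230 = 3/230, meaning 230/3 hours alone.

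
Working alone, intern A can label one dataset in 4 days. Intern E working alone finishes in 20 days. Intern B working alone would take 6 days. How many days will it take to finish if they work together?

Combined rate: 1/4 + 1/20 + 1/6 = (15 + 3 + 10)/60 = 28/60 = 7/15 per day.
Time = 1 ÷ (7/15) = 15/7 days.

15/7 days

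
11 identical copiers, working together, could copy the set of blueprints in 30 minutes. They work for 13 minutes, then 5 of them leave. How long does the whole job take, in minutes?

One copier does 1/330 of the job per minute.
After 13 minutes with 11 copiers, 13/30 is done (17/30 left).
With 6 copiers the rate is 6/330 = 1/55, so the rest takes 17/30 ÷ 1/55 = 187/6 minutes.
Total = 13 + 187/6 = 265/6 minutes.

265/6 minutes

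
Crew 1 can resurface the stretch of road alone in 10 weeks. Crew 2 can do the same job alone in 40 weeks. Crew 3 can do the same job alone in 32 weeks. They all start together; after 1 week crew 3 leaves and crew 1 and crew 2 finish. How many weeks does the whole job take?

In the first 1 week the combined rate is 5/32, so 5/32 of the job is done, leaving 27/32.
After crew 3 leaves the rate is 1/8 per week; the remaining 27/32 takes 27/4 weeks.
Total = 1 + 27/4 = 31/4 weeks.

31/4 weeks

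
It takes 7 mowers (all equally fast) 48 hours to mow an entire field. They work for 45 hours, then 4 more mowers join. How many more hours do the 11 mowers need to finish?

21/11 hours

One mower does 1/336 of the job per hour.
After 45 hours with 7 mowers, 15/16 is done (1/16 left).
With 11 mowers the rate is 11/336, so the rest takes 1/16 ÷ 11/336 = 21/11 hours.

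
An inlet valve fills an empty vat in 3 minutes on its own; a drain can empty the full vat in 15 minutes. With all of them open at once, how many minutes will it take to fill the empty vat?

15/4 minutes

Net rate = 1/3 − 1/15 = (5 − 1)/15 = 4/15 per minute.
Filling time = 1 ÷ (4/15) = 15/4 minutes.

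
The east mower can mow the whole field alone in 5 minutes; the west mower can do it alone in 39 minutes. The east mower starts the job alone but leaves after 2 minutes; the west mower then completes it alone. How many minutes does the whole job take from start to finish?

In 2 minutes the east mower does 2/5 of the job, leaving 3/5.
The west mower works at 1/39 per minute, so finishing takes 3/5 ÷ 1/39 = 117/5 minutes.
Total time = 2 + 117/5 = 127/5 minutes.

127/5 minutes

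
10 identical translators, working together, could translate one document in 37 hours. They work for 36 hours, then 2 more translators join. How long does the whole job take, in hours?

221/6 hours

One translator does 1/370 of the job per hour.
After 36 hours with 10 translators, 36/37 is done (1/37 left).
With 12 translators the rate is 12/370 = 6/185, so the rest takes 1/37 ÷ 6/185 = 5/6 hours.
Total = 36 + 5/6 = 221/6 hours.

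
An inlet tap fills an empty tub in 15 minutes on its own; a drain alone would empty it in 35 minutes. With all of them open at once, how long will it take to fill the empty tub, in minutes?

105/4 minutes

Net rate = 1/15 − 1/35 = (7 − 3)/105 = 4/105 per minute.
Filling time = 1 ÷ (4/105) = 105/4 minutes.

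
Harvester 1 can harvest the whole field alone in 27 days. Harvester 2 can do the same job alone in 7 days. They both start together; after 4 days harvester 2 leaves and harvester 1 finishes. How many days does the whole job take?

In the first 4 days the combined rate is 34/189, so 136/189 of the job is done, leaving 53/189.
After harvester 2 leaves the rate is 1/27 per day; the remaining 53/189 takes 53/7 days.
Total = 4 + 53/7 = 81/7 days.

81/7 days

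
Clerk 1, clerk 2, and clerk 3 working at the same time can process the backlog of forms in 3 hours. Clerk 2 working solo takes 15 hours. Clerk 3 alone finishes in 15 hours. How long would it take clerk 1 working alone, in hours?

Combined rate is 1/3 per hour.
Known contribution: 1/15 + 1/15 = (1 + 1)/15 = 2/15 per hour.
So clerk 1's rate is 1/3 − 2/15 = 1/5, meaning 5 hours alone.

5 hours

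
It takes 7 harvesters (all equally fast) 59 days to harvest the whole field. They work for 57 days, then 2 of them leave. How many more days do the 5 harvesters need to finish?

One harvester does 1/413 of the job per day.
After 57 days with 7 harvesters, 57/59 is done (2/59 left).
With 5 harvesters the rate is 5/413, so the rest takes 2/59 ÷ 5/413 = 14/5 days.

14/5 days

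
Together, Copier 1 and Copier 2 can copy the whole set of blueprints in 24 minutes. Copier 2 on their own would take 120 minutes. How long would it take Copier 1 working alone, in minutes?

Combined rate is 1/24 per minute.
Known contribution: 1/120 per minute.
So Copier 1's rate is 1/24 − 1/120 = 1/30, meaning 30 minutes alone.

30 minutes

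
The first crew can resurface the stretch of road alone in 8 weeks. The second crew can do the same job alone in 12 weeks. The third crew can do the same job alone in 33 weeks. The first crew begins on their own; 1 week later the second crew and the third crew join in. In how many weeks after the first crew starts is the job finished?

14/3 weeks

In the first 1 week the first crew alone does 1/8 of the job, leaving 7/8.
Once everyone is working, combined rate: 1/8 + 1/12 + 1/33 = (33 + 22 + 8)/264 = 63/264 = 21/88 per week.
Remaining 7/8 at 21/88 per week takes 11/3 weeks.
Total from the start = 1 + 11/3 = 14/3 weeks.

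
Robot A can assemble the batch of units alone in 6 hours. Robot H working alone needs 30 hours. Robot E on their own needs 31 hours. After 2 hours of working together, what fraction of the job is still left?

83/155

Combined rate: 1/6 + 1/30 + 1/31 = (155 + 31 + 30)/930 = 216/930 = 36/155 per hour.
In 2 hours they complete 2·36/155 = 72/155 of the job.
So 83/155 remains.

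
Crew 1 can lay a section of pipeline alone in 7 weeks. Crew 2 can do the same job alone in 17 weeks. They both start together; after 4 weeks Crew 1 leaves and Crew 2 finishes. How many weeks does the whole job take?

51/7 weeks

In the first 4 weeks the combined rate is 24/119, so 96/119 of the job is done, leaving 23/119.
After Crew 1 leaves the rate is 1/17 per week; the remaining 23/119 takes 23/7 weeks.
Total = 4 + 23/7 = 51/7 weeks.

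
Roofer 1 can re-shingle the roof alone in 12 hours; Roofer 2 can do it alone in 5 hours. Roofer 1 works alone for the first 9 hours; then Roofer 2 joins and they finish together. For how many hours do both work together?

In 9 hours Roofer 1 does 9/12 = 3/4 of the job, leaving 1/4.
Roofer 1 and Roofer 2 together work at 17/60 per hour, so finishing takes 1/4 ÷ 17/60 = 15/17 hours.

15/17 hours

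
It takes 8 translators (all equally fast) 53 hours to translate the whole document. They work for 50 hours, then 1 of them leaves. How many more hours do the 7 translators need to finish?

One translator does 1/424 of the job per hour.
After 50 hours with 8 translators, 50/53 is done (3/53 left).
With 7 translators the rate is 7/424, so the rest takes 3/53 ÷ 7/424 = 24/7 hours.

24/7 hours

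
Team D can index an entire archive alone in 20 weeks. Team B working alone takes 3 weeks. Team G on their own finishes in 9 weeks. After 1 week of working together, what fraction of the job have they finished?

Combined rate: 1/20 + 1/3 + 1/9 = (9 + 60 + 20)/180 = 89/180 per week.
In 1 week they complete 1·89/180 = 89/180 of the job.

89/180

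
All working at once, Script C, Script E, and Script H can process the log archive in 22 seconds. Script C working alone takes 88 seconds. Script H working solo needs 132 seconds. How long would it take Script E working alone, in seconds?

264/7 seconds

Combined rate is 1/22 per second.
Known contribution: 1/88 + 1/132 = (3 + 2)/264 = 5/264 per second.
So Script E's rate is 1/22 − 5/264 = 7/264, meaning 264/7 seconds alone.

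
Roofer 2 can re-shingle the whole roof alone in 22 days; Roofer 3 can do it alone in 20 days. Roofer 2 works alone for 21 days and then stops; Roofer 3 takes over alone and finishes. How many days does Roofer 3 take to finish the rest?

10/11 days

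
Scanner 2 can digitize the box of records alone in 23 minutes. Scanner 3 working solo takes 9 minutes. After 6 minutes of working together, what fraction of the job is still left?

5/69

Combined rate: 1/23 + 1/9 = (9 + 23)/207 = 32/207 per minute.
In 6 minutes they complete 6·32/207 = 64/69 of the job.
So 5/69 remains.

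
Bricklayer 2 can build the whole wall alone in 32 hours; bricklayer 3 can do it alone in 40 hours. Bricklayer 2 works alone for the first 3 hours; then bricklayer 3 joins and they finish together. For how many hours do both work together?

In 3 hours bricklayer 2 does 3/32 of the job, leaving 29/32.
Bricklayer 2 and bricklayer 3 together work at 9/160 per hour, so finishing takes 29/32 ÷ 9/160 = 145/9 hours.

145/9 hours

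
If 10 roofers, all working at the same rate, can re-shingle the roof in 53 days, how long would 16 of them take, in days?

265/8 days

Total work is 10·53 = 530 roofer-days.
With 16 roofers: 530/16 = 265/8 days.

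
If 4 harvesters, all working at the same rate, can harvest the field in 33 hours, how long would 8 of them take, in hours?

Total work is 4·33 = 132 harvester-hours.
With 8 harvesters: 132/8 = 33/2 hours.

33/2 hours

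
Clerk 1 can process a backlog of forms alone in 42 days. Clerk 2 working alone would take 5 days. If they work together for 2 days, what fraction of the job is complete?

47/105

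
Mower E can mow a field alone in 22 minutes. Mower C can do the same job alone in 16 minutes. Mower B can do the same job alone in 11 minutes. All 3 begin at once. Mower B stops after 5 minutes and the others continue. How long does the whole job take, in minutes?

In the first 5 minutes the combined rate is 35/176, so 175/176 of the job is done, leaving 1/176.
After Mower B leaves the rate is 19/176 per minute; the remaining 1/176 takes 1/19 minutes.
Total = 5 + 1/19 = 96/19 minutes.

96/19 minutes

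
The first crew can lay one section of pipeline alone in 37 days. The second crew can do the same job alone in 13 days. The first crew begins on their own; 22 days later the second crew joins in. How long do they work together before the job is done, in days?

In the first 22 days the first crew alone does 22/37 of the job, leaving 15/37.
Once everyone is working, combined rate: 1/37 + 1/13 = (13 + 37)/481 = 50/481 per day.
Remaining 15/37 at 50/481 per day takes 39/10 days.

39/10 days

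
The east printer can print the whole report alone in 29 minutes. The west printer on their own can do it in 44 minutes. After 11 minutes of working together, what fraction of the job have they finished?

Combined rate: 1/29 + 1/44 = (44 + 29)/1276 = 73/1276 per minute.
In 11 minutes they complete 11·73/1276 = 73/116 of the job.

73/116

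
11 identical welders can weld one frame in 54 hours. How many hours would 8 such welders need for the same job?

297/4 hours

Total work is 11·54 = 594 welder-hours.
With 8 welders: 594/8 = 297/4 hours.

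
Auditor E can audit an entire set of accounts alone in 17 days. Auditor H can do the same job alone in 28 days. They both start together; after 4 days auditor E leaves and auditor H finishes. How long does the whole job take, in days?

In the first 4 days the combined rate is 45/476, so 45/119 of the job is done, leaving 74/119.
After auditor E leaves the rate is 1/28 per day; the remaining 74/119 takes 296/17 days.
Total = 4 + 296/17 = 364/17 days.

364/17 days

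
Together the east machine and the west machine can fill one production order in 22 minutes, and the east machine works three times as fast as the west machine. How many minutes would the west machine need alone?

Let the west machine's rate be r; then the east machine's rate is 3r, so together (3 + 1)r = 4r = 1/22.
Thus r = 1/88 per minute.
The west machine alone: 88 minutes; the east machine alone: 88/3 minutes.

88 minutes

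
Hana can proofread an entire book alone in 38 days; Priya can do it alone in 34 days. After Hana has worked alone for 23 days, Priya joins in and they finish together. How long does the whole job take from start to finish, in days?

361/12 days

In 23 days Hana does 23/38 of the job, leaving 15/38.
Hana and Priya together work at 18/323 per day, so finishing takes 15/38 ÷ 18/323 = 85/12 days.
Total time = 23 + 85/12 = 361/12 days.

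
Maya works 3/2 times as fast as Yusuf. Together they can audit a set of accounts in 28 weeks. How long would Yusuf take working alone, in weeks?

Let Yusuf's rate be r; then Maya's rate is (3/2)r, so together (3/2 + 1)r = (5/2)r = 1/28.
Thus r = 1/70 per week.
Yusuf alone: 70 weeks; Maya alone: 140/3 weeks.

70 weeks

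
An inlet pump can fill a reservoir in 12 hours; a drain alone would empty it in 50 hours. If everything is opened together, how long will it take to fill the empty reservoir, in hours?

300/19 hours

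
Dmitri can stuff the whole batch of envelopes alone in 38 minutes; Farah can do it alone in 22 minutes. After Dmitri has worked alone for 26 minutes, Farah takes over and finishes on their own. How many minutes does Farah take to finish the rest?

In 26 minutes Dmitri does 26/38 = 13/19 of the job, leaving 6/19.
Farah works at 1/22 per minute, so finishing takes 6/19 ÷ 1/22 = 132/19 minutes.

132/19 minutes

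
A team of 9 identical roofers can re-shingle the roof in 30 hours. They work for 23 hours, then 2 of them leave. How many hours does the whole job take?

32 hours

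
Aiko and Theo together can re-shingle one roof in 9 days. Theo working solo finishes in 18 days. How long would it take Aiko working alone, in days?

18 days

Combined rate is 1/9 per day.
Known contribution: 1/18 per day.
So Aiko's rate is 1/9 − 1/18 = 1/18, meaning 18 days alone.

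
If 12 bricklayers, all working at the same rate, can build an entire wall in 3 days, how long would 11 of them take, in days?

Total work is 12·3 = 36 bricklayer-days.
With 11 bricklayers: 36/11 days.

36/11 days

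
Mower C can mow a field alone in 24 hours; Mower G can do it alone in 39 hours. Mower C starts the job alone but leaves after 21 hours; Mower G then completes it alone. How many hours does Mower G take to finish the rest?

In 21 hours Mower C does 21/24 = 7/8 of the job, leaving 1/8.
Mower G works at 1/39 per hour, so finishing takes 1/8 ÷ 1/39 = 39/8 hours.

39/8 hours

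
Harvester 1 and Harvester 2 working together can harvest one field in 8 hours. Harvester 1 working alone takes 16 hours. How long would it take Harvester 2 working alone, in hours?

16 hours

Combined rate is 1/8 per hour.
Known contribution: 1/16 per hour.
So Harvester 2's rate is 1/8 − 1/16 = 1/16, meaning 16 hours alone.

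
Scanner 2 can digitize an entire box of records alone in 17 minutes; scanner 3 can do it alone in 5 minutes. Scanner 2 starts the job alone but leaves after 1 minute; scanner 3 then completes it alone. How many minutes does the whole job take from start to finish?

97/17 minutes

In 1 minute scanner 2 does 1/17 of the job, leaving 16/17.
Scanner 3 works at 1/5 per minute, so finishing takes 16/17 ÷ 1/5 = 80/17 minutes.
Total time = 1 + 80/17 = 97/17 minutes.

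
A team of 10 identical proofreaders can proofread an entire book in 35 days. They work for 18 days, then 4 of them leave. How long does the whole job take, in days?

139/3 days

One proofreader does 1/350 of the job per day.
After 18 days with 10 proofreaders, 18/35 is done (17/35 left).
With 6 proofreaders the rate is 6/350 = 3/175, so the rest takes 17/35 ÷ 3/175 = 85/3 days.
Total = 18 + 85/3 = 139/3 days.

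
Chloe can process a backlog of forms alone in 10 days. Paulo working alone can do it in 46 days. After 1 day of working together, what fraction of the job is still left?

Combined rate: 1/10 + 1/46 = (23 + 5)/230 = 28/230 = 14/115 per day.
In 1 day they complete 1·14/115 = 14/115 of the job.
So 101/115 remains.

101/115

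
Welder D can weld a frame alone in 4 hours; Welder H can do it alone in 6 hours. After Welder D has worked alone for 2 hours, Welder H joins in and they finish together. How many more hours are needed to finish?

6/5 hours

In 2 hours Welder D does 2/4 = 1/2 of the job, leaving 1/2.
Welder D and Welder H together work at 5/12 per hour, so finishing takes 1/2 ÷ 5/12 = 6/5 hours.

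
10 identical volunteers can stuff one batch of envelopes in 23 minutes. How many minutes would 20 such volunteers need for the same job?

Total work is 10·23 = 230 volunteer-minutes.
With 20 volunteers: 230/20 = 23/2 minutes.

23/2 minutes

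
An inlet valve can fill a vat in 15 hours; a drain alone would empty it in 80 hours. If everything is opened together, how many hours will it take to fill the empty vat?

240/13 hours

Net rate = 1/15 − 1/80 = (16 − 3)/240 = 13/240 per hour.
Filling time = 1 ÷ (13/240) = 240/13 hours.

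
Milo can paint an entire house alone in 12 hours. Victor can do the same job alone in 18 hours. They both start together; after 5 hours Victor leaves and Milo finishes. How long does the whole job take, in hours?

In the first 5 hours the combined rate is 5/36, so 25/36 of the job is done, leaving 11/36.
After Victor leaves the rate is 1/12 per hour; the remaining 11/36 takes 11/3 hours.
Total = 5 + 11/3 = 26/3 hours.

26/3 hours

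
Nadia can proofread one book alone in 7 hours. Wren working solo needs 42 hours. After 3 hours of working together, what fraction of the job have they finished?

1/2

Combined rate: 1/7 + 1/42 = (6 + 1)/42 = 7/42 = 1/6 per hour.
In 3 hours they complete 3·1/6 = 1/2 of the job.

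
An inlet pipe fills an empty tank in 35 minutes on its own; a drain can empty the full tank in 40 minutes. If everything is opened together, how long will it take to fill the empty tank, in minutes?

280 minutes

Net rate = 1/35 − 1/40 = (8 − 7)/280 = 1/280 per minute.
Filling time = 1 ÷ (1/280) = 280 minutes.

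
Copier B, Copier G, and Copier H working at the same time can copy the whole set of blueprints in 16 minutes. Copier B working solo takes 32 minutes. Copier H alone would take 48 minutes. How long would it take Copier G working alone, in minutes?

96 minutes

Combined rate is 1/16 per minute.
Known contribution: 1/32 + 1/48 = (3 + 2)/96 = 5/96 per minute.
So Copier G's rate is 1/16 − 5/96 = 1/96, meaning 96 minutes alone.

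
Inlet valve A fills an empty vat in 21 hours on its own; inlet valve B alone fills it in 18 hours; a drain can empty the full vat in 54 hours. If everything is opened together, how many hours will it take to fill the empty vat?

189/16 hours

Net rate = 1/21 + 1/18 − 1/54 = (18 + 21 − 7)/378 = 32/378 = 16/189 per hour.
Filling time = 1 ÷ (16/189) = 189/16 hours.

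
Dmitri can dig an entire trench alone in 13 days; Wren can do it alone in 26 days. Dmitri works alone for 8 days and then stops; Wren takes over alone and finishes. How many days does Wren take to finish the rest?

10 days

In 8 days Dmitri does 8/13 of the job, leaving 5/13.
Wren works at 1/26 per day, so finishing takes 5/13 ÷ 1/26 = 10 days.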